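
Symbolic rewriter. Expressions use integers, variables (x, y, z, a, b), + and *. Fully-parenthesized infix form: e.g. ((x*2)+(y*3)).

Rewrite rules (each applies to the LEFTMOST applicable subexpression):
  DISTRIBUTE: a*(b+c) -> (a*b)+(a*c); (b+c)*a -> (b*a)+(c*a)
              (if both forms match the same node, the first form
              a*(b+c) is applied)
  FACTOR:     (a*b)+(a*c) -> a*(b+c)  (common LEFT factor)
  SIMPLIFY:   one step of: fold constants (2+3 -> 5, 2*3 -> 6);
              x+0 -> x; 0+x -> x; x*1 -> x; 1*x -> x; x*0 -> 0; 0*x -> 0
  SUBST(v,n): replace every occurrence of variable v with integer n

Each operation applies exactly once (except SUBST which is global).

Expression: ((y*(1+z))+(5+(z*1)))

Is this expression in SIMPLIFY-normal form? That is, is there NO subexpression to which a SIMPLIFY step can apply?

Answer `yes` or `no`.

Answer: no

Derivation:
Expression: ((y*(1+z))+(5+(z*1)))
Scanning for simplifiable subexpressions (pre-order)...
  at root: ((y*(1+z))+(5+(z*1))) (not simplifiable)
  at L: (y*(1+z)) (not simplifiable)
  at LR: (1+z) (not simplifiable)
  at R: (5+(z*1)) (not simplifiable)
  at RR: (z*1) (SIMPLIFIABLE)
Found simplifiable subexpr at path RR: (z*1)
One SIMPLIFY step would give: ((y*(1+z))+(5+z))
-> NOT in normal form.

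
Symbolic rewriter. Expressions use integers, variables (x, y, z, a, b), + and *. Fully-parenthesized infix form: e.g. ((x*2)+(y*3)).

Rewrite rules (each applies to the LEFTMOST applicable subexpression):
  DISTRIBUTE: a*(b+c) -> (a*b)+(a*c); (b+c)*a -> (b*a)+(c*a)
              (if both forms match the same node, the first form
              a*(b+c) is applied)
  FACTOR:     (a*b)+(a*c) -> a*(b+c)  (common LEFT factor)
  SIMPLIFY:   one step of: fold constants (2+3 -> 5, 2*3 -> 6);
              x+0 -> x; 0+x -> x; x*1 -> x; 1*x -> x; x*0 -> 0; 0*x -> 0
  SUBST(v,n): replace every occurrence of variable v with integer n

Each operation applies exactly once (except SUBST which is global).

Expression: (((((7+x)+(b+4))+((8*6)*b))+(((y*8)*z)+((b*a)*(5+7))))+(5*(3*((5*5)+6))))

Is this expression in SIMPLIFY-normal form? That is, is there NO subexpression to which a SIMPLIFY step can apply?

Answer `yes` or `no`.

Expression: (((((7+x)+(b+4))+((8*6)*b))+(((y*8)*z)+((b*a)*(5+7))))+(5*(3*((5*5)+6))))
Scanning for simplifiable subexpressions (pre-order)...
  at root: (((((7+x)+(b+4))+((8*6)*b))+(((y*8)*z)+((b*a)*(5+7))))+(5*(3*((5*5)+6)))) (not simplifiable)
  at L: ((((7+x)+(b+4))+((8*6)*b))+(((y*8)*z)+((b*a)*(5+7)))) (not simplifiable)
  at LL: (((7+x)+(b+4))+((8*6)*b)) (not simplifiable)
  at LLL: ((7+x)+(b+4)) (not simplifiable)
  at LLLL: (7+x) (not simplifiable)
  at LLLR: (b+4) (not simplifiable)
  at LLR: ((8*6)*b) (not simplifiable)
  at LLRL: (8*6) (SIMPLIFIABLE)
  at LR: (((y*8)*z)+((b*a)*(5+7))) (not simplifiable)
  at LRL: ((y*8)*z) (not simplifiable)
  at LRLL: (y*8) (not simplifiable)
  at LRR: ((b*a)*(5+7)) (not simplifiable)
  at LRRL: (b*a) (not simplifiable)
  at LRRR: (5+7) (SIMPLIFIABLE)
  at R: (5*(3*((5*5)+6))) (not simplifiable)
  at RR: (3*((5*5)+6)) (not simplifiable)
  at RRR: ((5*5)+6) (not simplifiable)
  at RRRL: (5*5) (SIMPLIFIABLE)
Found simplifiable subexpr at path LLRL: (8*6)
One SIMPLIFY step would give: (((((7+x)+(b+4))+(48*b))+(((y*8)*z)+((b*a)*(5+7))))+(5*(3*((5*5)+6))))
-> NOT in normal form.

Answer: no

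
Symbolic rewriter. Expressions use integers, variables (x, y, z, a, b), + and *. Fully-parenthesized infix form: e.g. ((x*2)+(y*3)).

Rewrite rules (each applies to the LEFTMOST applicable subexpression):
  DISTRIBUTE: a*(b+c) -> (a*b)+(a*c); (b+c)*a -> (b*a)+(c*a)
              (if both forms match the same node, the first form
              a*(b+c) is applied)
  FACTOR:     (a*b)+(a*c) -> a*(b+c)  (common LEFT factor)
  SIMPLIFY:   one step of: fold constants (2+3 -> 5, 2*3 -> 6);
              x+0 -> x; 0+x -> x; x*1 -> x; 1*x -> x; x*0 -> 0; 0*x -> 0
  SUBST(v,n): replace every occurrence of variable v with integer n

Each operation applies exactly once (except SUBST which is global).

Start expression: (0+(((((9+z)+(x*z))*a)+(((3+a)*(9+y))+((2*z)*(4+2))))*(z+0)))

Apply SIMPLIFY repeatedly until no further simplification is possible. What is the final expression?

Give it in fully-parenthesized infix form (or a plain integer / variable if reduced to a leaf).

Answer: (((((9+z)+(x*z))*a)+(((3+a)*(9+y))+((2*z)*6)))*z)

Derivation:
Start: (0+(((((9+z)+(x*z))*a)+(((3+a)*(9+y))+((2*z)*(4+2))))*(z+0)))
Step 1: at root: (0+(((((9+z)+(x*z))*a)+(((3+a)*(9+y))+((2*z)*(4+2))))*(z+0))) -> (((((9+z)+(x*z))*a)+(((3+a)*(9+y))+((2*z)*(4+2))))*(z+0)); overall: (0+(((((9+z)+(x*z))*a)+(((3+a)*(9+y))+((2*z)*(4+2))))*(z+0))) -> (((((9+z)+(x*z))*a)+(((3+a)*(9+y))+((2*z)*(4+2))))*(z+0))
Step 2: at LRRR: (4+2) -> 6; overall: (((((9+z)+(x*z))*a)+(((3+a)*(9+y))+((2*z)*(4+2))))*(z+0)) -> (((((9+z)+(x*z))*a)+(((3+a)*(9+y))+((2*z)*6)))*(z+0))
Step 3: at R: (z+0) -> z; overall: (((((9+z)+(x*z))*a)+(((3+a)*(9+y))+((2*z)*6)))*(z+0)) -> (((((9+z)+(x*z))*a)+(((3+a)*(9+y))+((2*z)*6)))*z)
Fixed point: (((((9+z)+(x*z))*a)+(((3+a)*(9+y))+((2*z)*6)))*z)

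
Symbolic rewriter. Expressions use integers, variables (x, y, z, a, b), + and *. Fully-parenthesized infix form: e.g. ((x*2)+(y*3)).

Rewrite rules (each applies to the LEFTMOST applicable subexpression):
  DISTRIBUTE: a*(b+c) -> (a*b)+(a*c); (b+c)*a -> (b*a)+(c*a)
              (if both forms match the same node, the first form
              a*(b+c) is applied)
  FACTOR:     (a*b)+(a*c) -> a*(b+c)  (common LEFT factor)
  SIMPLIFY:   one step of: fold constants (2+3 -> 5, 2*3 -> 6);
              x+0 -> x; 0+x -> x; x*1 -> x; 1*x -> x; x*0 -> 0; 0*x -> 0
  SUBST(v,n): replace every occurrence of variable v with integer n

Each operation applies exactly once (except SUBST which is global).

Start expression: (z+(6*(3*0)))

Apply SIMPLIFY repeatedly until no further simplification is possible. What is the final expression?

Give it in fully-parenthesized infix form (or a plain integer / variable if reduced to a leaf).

Start: (z+(6*(3*0)))
Step 1: at RR: (3*0) -> 0; overall: (z+(6*(3*0))) -> (z+(6*0))
Step 2: at R: (6*0) -> 0; overall: (z+(6*0)) -> (z+0)
Step 3: at root: (z+0) -> z; overall: (z+0) -> z
Fixed point: z

Answer: z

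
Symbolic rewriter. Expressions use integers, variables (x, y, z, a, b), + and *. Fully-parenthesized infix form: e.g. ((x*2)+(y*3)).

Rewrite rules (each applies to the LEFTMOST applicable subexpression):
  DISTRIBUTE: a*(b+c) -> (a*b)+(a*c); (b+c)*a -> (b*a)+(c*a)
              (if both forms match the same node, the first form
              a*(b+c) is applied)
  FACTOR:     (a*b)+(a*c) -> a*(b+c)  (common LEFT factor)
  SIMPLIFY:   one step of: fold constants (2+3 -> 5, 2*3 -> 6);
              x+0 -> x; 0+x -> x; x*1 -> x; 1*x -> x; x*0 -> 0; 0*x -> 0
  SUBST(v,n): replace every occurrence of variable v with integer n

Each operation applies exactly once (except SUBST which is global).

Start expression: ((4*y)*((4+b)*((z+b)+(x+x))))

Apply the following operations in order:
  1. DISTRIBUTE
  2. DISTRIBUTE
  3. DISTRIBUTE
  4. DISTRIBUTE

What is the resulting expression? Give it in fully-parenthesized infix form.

Answer: ((((4*y)*((4+b)*z))+((4*y)*((4+b)*b)))+((4*y)*((4+b)*(x+x))))

Derivation:
Start: ((4*y)*((4+b)*((z+b)+(x+x))))
Apply DISTRIBUTE at R (target: ((4+b)*((z+b)+(x+x)))): ((4*y)*((4+b)*((z+b)+(x+x)))) -> ((4*y)*(((4+b)*(z+b))+((4+b)*(x+x))))
Apply DISTRIBUTE at root (target: ((4*y)*(((4+b)*(z+b))+((4+b)*(x+x))))): ((4*y)*(((4+b)*(z+b))+((4+b)*(x+x)))) -> (((4*y)*((4+b)*(z+b)))+((4*y)*((4+b)*(x+x))))
Apply DISTRIBUTE at LR (target: ((4+b)*(z+b))): (((4*y)*((4+b)*(z+b)))+((4*y)*((4+b)*(x+x)))) -> (((4*y)*(((4+b)*z)+((4+b)*b)))+((4*y)*((4+b)*(x+x))))
Apply DISTRIBUTE at L (target: ((4*y)*(((4+b)*z)+((4+b)*b)))): (((4*y)*(((4+b)*z)+((4+b)*b)))+((4*y)*((4+b)*(x+x)))) -> ((((4*y)*((4+b)*z))+((4*y)*((4+b)*b)))+((4*y)*((4+b)*(x+x))))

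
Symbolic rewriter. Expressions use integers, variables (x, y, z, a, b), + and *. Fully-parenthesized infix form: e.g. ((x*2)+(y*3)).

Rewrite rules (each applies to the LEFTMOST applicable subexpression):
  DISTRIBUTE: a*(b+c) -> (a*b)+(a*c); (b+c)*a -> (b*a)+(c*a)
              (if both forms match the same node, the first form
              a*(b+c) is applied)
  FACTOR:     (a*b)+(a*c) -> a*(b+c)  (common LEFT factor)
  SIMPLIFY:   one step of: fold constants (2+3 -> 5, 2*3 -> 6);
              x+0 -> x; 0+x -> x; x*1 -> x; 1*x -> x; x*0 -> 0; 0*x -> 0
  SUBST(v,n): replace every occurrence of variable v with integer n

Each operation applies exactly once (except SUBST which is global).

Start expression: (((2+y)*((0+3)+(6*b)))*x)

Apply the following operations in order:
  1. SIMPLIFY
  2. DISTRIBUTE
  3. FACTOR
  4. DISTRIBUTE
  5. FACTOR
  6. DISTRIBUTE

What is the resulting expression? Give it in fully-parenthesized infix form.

Start: (((2+y)*((0+3)+(6*b)))*x)
Apply SIMPLIFY at LRL (target: (0+3)): (((2+y)*((0+3)+(6*b)))*x) -> (((2+y)*(3+(6*b)))*x)
Apply DISTRIBUTE at L (target: ((2+y)*(3+(6*b)))): (((2+y)*(3+(6*b)))*x) -> ((((2+y)*3)+((2+y)*(6*b)))*x)
Apply FACTOR at L (target: (((2+y)*3)+((2+y)*(6*b)))): ((((2+y)*3)+((2+y)*(6*b)))*x) -> (((2+y)*(3+(6*b)))*x)
Apply DISTRIBUTE at L (target: ((2+y)*(3+(6*b)))): (((2+y)*(3+(6*b)))*x) -> ((((2+y)*3)+((2+y)*(6*b)))*x)
Apply FACTOR at L (target: (((2+y)*3)+((2+y)*(6*b)))): ((((2+y)*3)+((2+y)*(6*b)))*x) -> (((2+y)*(3+(6*b)))*x)
Apply DISTRIBUTE at L (target: ((2+y)*(3+(6*b)))): (((2+y)*(3+(6*b)))*x) -> ((((2+y)*3)+((2+y)*(6*b)))*x)

Answer: ((((2+y)*3)+((2+y)*(6*b)))*x)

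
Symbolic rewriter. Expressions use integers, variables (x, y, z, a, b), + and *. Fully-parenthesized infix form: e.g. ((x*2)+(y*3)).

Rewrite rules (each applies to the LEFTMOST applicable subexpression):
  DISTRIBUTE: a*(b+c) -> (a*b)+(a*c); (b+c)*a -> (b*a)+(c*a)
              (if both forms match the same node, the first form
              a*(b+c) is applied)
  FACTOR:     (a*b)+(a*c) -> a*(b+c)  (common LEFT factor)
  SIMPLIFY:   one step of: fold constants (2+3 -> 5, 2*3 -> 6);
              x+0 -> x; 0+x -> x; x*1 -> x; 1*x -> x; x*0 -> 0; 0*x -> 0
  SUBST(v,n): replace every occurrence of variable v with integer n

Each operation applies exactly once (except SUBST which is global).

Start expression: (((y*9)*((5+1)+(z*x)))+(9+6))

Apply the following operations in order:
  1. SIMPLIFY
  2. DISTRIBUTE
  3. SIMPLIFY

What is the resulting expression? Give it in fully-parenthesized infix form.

Start: (((y*9)*((5+1)+(z*x)))+(9+6))
Apply SIMPLIFY at LRL (target: (5+1)): (((y*9)*((5+1)+(z*x)))+(9+6)) -> (((y*9)*(6+(z*x)))+(9+6))
Apply DISTRIBUTE at L (target: ((y*9)*(6+(z*x)))): (((y*9)*(6+(z*x)))+(9+6)) -> ((((y*9)*6)+((y*9)*(z*x)))+(9+6))
Apply SIMPLIFY at R (target: (9+6)): ((((y*9)*6)+((y*9)*(z*x)))+(9+6)) -> ((((y*9)*6)+((y*9)*(z*x)))+15)

Answer: ((((y*9)*6)+((y*9)*(z*x)))+15)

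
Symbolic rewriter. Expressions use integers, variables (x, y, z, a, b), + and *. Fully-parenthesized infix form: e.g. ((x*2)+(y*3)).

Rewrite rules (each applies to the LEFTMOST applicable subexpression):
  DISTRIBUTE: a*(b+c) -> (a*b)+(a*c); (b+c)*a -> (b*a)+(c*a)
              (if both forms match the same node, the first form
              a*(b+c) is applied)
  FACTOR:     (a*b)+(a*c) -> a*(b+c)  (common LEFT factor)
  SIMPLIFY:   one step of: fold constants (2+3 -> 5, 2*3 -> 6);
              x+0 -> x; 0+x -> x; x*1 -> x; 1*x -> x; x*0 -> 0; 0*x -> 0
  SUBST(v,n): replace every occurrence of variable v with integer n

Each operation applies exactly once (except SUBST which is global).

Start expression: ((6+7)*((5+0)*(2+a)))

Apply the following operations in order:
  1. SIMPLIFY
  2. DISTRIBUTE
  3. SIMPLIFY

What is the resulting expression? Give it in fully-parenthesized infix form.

Answer: (13*((5*2)+((5+0)*a)))

Derivation:
Start: ((6+7)*((5+0)*(2+a)))
Apply SIMPLIFY at L (target: (6+7)): ((6+7)*((5+0)*(2+a))) -> (13*((5+0)*(2+a)))
Apply DISTRIBUTE at R (target: ((5+0)*(2+a))): (13*((5+0)*(2+a))) -> (13*(((5+0)*2)+((5+0)*a)))
Apply SIMPLIFY at RLL (target: (5+0)): (13*(((5+0)*2)+((5+0)*a))) -> (13*((5*2)+((5+0)*a)))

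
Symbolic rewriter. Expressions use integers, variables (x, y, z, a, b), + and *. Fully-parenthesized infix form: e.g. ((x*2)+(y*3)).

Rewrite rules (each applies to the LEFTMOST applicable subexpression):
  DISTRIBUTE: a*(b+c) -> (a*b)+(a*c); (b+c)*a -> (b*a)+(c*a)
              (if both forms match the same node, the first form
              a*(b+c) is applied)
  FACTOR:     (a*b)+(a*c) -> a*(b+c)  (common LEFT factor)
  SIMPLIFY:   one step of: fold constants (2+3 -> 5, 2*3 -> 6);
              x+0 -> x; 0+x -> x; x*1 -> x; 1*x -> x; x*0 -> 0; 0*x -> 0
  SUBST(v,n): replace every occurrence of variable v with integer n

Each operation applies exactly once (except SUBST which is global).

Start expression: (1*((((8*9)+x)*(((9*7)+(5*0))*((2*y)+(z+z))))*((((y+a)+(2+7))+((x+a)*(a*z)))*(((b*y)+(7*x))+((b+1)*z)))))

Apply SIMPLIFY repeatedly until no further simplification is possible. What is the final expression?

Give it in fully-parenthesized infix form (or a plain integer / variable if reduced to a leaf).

Start: (1*((((8*9)+x)*(((9*7)+(5*0))*((2*y)+(z+z))))*((((y+a)+(2+7))+((x+a)*(a*z)))*(((b*y)+(7*x))+((b+1)*z)))))
Step 1: at root: (1*((((8*9)+x)*(((9*7)+(5*0))*((2*y)+(z+z))))*((((y+a)+(2+7))+((x+a)*(a*z)))*(((b*y)+(7*x))+((b+1)*z))))) -> ((((8*9)+x)*(((9*7)+(5*0))*((2*y)+(z+z))))*((((y+a)+(2+7))+((x+a)*(a*z)))*(((b*y)+(7*x))+((b+1)*z)))); overall: (1*((((8*9)+x)*(((9*7)+(5*0))*((2*y)+(z+z))))*((((y+a)+(2+7))+((x+a)*(a*z)))*(((b*y)+(7*x))+((b+1)*z))))) -> ((((8*9)+x)*(((9*7)+(5*0))*((2*y)+(z+z))))*((((y+a)+(2+7))+((x+a)*(a*z)))*(((b*y)+(7*x))+((b+1)*z))))
Step 2: at LLL: (8*9) -> 72; overall: ((((8*9)+x)*(((9*7)+(5*0))*((2*y)+(z+z))))*((((y+a)+(2+7))+((x+a)*(a*z)))*(((b*y)+(7*x))+((b+1)*z)))) -> (((72+x)*(((9*7)+(5*0))*((2*y)+(z+z))))*((((y+a)+(2+7))+((x+a)*(a*z)))*(((b*y)+(7*x))+((b+1)*z))))
Step 3: at LRLL: (9*7) -> 63; overall: (((72+x)*(((9*7)+(5*0))*((2*y)+(z+z))))*((((y+a)+(2+7))+((x+a)*(a*z)))*(((b*y)+(7*x))+((b+1)*z)))) -> (((72+x)*((63+(5*0))*((2*y)+(z+z))))*((((y+a)+(2+7))+((x+a)*(a*z)))*(((b*y)+(7*x))+((b+1)*z))))
Step 4: at LRLR: (5*0) -> 0; overall: (((72+x)*((63+(5*0))*((2*y)+(z+z))))*((((y+a)+(2+7))+((x+a)*(a*z)))*(((b*y)+(7*x))+((b+1)*z)))) -> (((72+x)*((63+0)*((2*y)+(z+z))))*((((y+a)+(2+7))+((x+a)*(a*z)))*(((b*y)+(7*x))+((b+1)*z))))
Step 5: at LRL: (63+0) -> 63; overall: (((72+x)*((63+0)*((2*y)+(z+z))))*((((y+a)+(2+7))+((x+a)*(a*z)))*(((b*y)+(7*x))+((b+1)*z)))) -> (((72+x)*(63*((2*y)+(z+z))))*((((y+a)+(2+7))+((x+a)*(a*z)))*(((b*y)+(7*x))+((b+1)*z))))
Step 6: at RLLR: (2+7) -> 9; overall: (((72+x)*(63*((2*y)+(z+z))))*((((y+a)+(2+7))+((x+a)*(a*z)))*(((b*y)+(7*x))+((b+1)*z)))) -> (((72+x)*(63*((2*y)+(z+z))))*((((y+a)+9)+((x+a)*(a*z)))*(((b*y)+(7*x))+((b+1)*z))))
Fixed point: (((72+x)*(63*((2*y)+(z+z))))*((((y+a)+9)+((x+a)*(a*z)))*(((b*y)+(7*x))+((b+1)*z))))

Answer: (((72+x)*(63*((2*y)+(z+z))))*((((y+a)+9)+((x+a)*(a*z)))*(((b*y)+(7*x))+((b+1)*z))))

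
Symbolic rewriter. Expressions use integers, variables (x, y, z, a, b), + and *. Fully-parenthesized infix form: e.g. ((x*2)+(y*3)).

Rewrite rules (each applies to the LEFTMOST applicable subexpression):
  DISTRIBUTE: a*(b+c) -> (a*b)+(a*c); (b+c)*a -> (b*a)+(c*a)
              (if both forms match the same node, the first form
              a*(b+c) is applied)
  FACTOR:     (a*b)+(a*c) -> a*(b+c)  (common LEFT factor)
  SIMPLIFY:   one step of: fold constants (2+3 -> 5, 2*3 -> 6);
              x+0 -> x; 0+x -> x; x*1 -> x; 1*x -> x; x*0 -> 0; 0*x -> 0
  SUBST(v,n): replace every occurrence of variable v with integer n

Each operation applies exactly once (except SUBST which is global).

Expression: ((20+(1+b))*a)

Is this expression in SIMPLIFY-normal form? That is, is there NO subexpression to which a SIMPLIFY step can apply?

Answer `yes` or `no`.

Expression: ((20+(1+b))*a)
Scanning for simplifiable subexpressions (pre-order)...
  at root: ((20+(1+b))*a) (not simplifiable)
  at L: (20+(1+b)) (not simplifiable)
  at LR: (1+b) (not simplifiable)
Result: no simplifiable subexpression found -> normal form.

Answer: yes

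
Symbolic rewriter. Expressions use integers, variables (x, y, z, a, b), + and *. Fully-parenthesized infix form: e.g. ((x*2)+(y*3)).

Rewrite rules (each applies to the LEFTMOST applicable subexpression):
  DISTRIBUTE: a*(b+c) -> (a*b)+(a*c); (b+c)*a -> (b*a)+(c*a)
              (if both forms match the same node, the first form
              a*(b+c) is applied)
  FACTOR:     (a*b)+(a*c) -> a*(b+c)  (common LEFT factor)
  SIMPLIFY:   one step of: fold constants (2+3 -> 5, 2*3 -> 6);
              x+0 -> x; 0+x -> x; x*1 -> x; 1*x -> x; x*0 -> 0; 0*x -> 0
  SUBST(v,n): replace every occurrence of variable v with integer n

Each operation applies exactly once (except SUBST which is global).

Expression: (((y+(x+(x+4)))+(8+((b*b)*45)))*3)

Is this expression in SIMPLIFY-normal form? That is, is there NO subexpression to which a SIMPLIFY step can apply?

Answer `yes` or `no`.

Expression: (((y+(x+(x+4)))+(8+((b*b)*45)))*3)
Scanning for simplifiable subexpressions (pre-order)...
  at root: (((y+(x+(x+4)))+(8+((b*b)*45)))*3) (not simplifiable)
  at L: ((y+(x+(x+4)))+(8+((b*b)*45))) (not simplifiable)
  at LL: (y+(x+(x+4))) (not simplifiable)
  at LLR: (x+(x+4)) (not simplifiable)
  at LLRR: (x+4) (not simplifiable)
  at LR: (8+((b*b)*45)) (not simplifiable)
  at LRR: ((b*b)*45) (not simplifiable)
  at LRRL: (b*b) (not simplifiable)
Result: no simplifiable subexpression found -> normal form.

Answer: yes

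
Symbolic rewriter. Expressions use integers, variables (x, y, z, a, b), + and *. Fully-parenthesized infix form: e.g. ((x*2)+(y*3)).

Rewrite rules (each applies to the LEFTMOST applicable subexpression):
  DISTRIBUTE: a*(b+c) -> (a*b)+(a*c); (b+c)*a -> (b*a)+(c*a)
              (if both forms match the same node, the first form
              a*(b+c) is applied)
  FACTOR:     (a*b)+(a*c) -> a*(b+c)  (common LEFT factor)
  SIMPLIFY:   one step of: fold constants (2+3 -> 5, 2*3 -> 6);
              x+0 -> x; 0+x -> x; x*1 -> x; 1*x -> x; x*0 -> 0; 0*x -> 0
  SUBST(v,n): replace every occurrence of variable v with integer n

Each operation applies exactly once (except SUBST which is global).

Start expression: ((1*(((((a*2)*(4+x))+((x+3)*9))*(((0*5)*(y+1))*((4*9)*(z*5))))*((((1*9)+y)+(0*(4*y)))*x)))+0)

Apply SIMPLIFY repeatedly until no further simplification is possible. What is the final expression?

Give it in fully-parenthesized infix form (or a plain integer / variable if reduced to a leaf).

Start: ((1*(((((a*2)*(4+x))+((x+3)*9))*(((0*5)*(y+1))*((4*9)*(z*5))))*((((1*9)+y)+(0*(4*y)))*x)))+0)
Step 1: at root: ((1*(((((a*2)*(4+x))+((x+3)*9))*(((0*5)*(y+1))*((4*9)*(z*5))))*((((1*9)+y)+(0*(4*y)))*x)))+0) -> (1*(((((a*2)*(4+x))+((x+3)*9))*(((0*5)*(y+1))*((4*9)*(z*5))))*((((1*9)+y)+(0*(4*y)))*x))); overall: ((1*(((((a*2)*(4+x))+((x+3)*9))*(((0*5)*(y+1))*((4*9)*(z*5))))*((((1*9)+y)+(0*(4*y)))*x)))+0) -> (1*(((((a*2)*(4+x))+((x+3)*9))*(((0*5)*(y+1))*((4*9)*(z*5))))*((((1*9)+y)+(0*(4*y)))*x)))
Step 2: at root: (1*(((((a*2)*(4+x))+((x+3)*9))*(((0*5)*(y+1))*((4*9)*(z*5))))*((((1*9)+y)+(0*(4*y)))*x))) -> (((((a*2)*(4+x))+((x+3)*9))*(((0*5)*(y+1))*((4*9)*(z*5))))*((((1*9)+y)+(0*(4*y)))*x)); overall: (1*(((((a*2)*(4+x))+((x+3)*9))*(((0*5)*(y+1))*((4*9)*(z*5))))*((((1*9)+y)+(0*(4*y)))*x))) -> (((((a*2)*(4+x))+((x+3)*9))*(((0*5)*(y+1))*((4*9)*(z*5))))*((((1*9)+y)+(0*(4*y)))*x))
Step 3: at LRLL: (0*5) -> 0; overall: (((((a*2)*(4+x))+((x+3)*9))*(((0*5)*(y+1))*((4*9)*(z*5))))*((((1*9)+y)+(0*(4*y)))*x)) -> (((((a*2)*(4+x))+((x+3)*9))*((0*(y+1))*((4*9)*(z*5))))*((((1*9)+y)+(0*(4*y)))*x))
Step 4: at LRL: (0*(y+1)) -> 0; overall: (((((a*2)*(4+x))+((x+3)*9))*((0*(y+1))*((4*9)*(z*5))))*((((1*9)+y)+(0*(4*y)))*x)) -> (((((a*2)*(4+x))+((x+3)*9))*(0*((4*9)*(z*5))))*((((1*9)+y)+(0*(4*y)))*x))
Step 5: at LR: (0*((4*9)*(z*5))) -> 0; overall: (((((a*2)*(4+x))+((x+3)*9))*(0*((4*9)*(z*5))))*((((1*9)+y)+(0*(4*y)))*x)) -> (((((a*2)*(4+x))+((x+3)*9))*0)*((((1*9)+y)+(0*(4*y)))*x))
Step 6: at L: ((((a*2)*(4+x))+((x+3)*9))*0) -> 0; overall: (((((a*2)*(4+x))+((x+3)*9))*0)*((((1*9)+y)+(0*(4*y)))*x)) -> (0*((((1*9)+y)+(0*(4*y)))*x))
Step 7: at root: (0*((((1*9)+y)+(0*(4*y)))*x)) -> 0; overall: (0*((((1*9)+y)+(0*(4*y)))*x)) -> 0
Fixed point: 0

Answer: 0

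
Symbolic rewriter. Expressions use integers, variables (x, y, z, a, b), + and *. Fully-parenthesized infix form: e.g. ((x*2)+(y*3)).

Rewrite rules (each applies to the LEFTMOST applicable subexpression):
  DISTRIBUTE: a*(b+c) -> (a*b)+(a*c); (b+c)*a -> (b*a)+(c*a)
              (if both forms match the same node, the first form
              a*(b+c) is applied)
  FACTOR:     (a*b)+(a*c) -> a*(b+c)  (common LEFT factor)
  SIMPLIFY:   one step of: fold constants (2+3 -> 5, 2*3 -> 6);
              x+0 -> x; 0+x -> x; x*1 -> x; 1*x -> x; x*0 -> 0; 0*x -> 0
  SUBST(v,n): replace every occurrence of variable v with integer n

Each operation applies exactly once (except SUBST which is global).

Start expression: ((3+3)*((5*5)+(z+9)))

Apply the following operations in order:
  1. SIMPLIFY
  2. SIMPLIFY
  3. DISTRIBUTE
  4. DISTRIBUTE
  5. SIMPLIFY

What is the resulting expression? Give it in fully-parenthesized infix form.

Answer: (150+((6*z)+(6*9)))

Derivation:
Start: ((3+3)*((5*5)+(z+9)))
Apply SIMPLIFY at L (target: (3+3)): ((3+3)*((5*5)+(z+9))) -> (6*((5*5)+(z+9)))
Apply SIMPLIFY at RL (target: (5*5)): (6*((5*5)+(z+9))) -> (6*(25+(z+9)))
Apply DISTRIBUTE at root (target: (6*(25+(z+9)))): (6*(25+(z+9))) -> ((6*25)+(6*(z+9)))
Apply DISTRIBUTE at R (target: (6*(z+9))): ((6*25)+(6*(z+9))) -> ((6*25)+((6*z)+(6*9)))
Apply SIMPLIFY at L (target: (6*25)): ((6*25)+((6*z)+(6*9))) -> (150+((6*z)+(6*9)))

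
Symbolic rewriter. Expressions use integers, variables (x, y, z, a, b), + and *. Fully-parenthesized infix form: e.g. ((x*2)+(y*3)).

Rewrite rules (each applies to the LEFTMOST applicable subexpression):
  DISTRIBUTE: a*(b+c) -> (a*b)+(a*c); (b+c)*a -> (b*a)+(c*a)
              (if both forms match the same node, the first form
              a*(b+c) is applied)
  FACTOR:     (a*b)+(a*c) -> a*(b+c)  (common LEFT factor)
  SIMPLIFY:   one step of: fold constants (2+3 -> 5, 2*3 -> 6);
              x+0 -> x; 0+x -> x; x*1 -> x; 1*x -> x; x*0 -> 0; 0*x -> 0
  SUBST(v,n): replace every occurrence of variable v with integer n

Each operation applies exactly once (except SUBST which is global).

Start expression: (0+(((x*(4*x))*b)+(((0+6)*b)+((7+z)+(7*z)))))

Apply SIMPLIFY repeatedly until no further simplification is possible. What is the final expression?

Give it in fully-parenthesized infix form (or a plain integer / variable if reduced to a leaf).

Answer: (((x*(4*x))*b)+((6*b)+((7+z)+(7*z))))

Derivation:
Start: (0+(((x*(4*x))*b)+(((0+6)*b)+((7+z)+(7*z)))))
Step 1: at root: (0+(((x*(4*x))*b)+(((0+6)*b)+((7+z)+(7*z))))) -> (((x*(4*x))*b)+(((0+6)*b)+((7+z)+(7*z)))); overall: (0+(((x*(4*x))*b)+(((0+6)*b)+((7+z)+(7*z))))) -> (((x*(4*x))*b)+(((0+6)*b)+((7+z)+(7*z))))
Step 2: at RLL: (0+6) -> 6; overall: (((x*(4*x))*b)+(((0+6)*b)+((7+z)+(7*z)))) -> (((x*(4*x))*b)+((6*b)+((7+z)+(7*z))))
Fixed point: (((x*(4*x))*b)+((6*b)+((7+z)+(7*z))))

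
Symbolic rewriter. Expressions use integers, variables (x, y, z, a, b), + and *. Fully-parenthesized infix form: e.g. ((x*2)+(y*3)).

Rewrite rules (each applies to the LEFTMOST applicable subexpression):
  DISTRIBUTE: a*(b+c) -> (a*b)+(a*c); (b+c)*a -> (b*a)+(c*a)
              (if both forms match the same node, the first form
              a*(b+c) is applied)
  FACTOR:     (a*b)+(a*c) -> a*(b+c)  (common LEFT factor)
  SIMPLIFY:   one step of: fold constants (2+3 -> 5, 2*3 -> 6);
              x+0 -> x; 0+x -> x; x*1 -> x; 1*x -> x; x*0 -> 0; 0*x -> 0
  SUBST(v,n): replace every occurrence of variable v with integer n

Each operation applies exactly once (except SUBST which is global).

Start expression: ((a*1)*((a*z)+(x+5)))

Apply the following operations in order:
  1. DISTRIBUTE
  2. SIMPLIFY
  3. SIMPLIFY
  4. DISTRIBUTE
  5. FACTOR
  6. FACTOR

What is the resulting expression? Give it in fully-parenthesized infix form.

Start: ((a*1)*((a*z)+(x+5)))
Apply DISTRIBUTE at root (target: ((a*1)*((a*z)+(x+5)))): ((a*1)*((a*z)+(x+5))) -> (((a*1)*(a*z))+((a*1)*(x+5)))
Apply SIMPLIFY at LL (target: (a*1)): (((a*1)*(a*z))+((a*1)*(x+5))) -> ((a*(a*z))+((a*1)*(x+5)))
Apply SIMPLIFY at RL (target: (a*1)): ((a*(a*z))+((a*1)*(x+5))) -> ((a*(a*z))+(a*(x+5)))
Apply DISTRIBUTE at R (target: (a*(x+5))): ((a*(a*z))+(a*(x+5))) -> ((a*(a*z))+((a*x)+(a*5)))
Apply FACTOR at R (target: ((a*x)+(a*5))): ((a*(a*z))+((a*x)+(a*5))) -> ((a*(a*z))+(a*(x+5)))
Apply FACTOR at root (target: ((a*(a*z))+(a*(x+5)))): ((a*(a*z))+(a*(x+5))) -> (a*((a*z)+(x+5)))

Answer: (a*((a*z)+(x+5)))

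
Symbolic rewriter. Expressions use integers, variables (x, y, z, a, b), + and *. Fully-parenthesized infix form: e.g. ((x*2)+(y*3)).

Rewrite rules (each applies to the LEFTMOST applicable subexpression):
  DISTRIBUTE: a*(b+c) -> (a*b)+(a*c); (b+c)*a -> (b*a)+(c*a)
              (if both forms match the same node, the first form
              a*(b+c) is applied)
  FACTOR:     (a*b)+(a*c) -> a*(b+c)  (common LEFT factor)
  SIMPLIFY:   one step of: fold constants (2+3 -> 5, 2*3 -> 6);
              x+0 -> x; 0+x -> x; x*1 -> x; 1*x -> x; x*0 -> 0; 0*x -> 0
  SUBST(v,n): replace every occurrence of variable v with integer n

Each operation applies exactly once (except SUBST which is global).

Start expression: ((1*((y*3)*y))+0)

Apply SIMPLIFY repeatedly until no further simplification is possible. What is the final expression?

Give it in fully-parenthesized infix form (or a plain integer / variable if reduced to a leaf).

Start: ((1*((y*3)*y))+0)
Step 1: at root: ((1*((y*3)*y))+0) -> (1*((y*3)*y)); overall: ((1*((y*3)*y))+0) -> (1*((y*3)*y))
Step 2: at root: (1*((y*3)*y)) -> ((y*3)*y); overall: (1*((y*3)*y)) -> ((y*3)*y)
Fixed point: ((y*3)*y)

Answer: ((y*3)*y)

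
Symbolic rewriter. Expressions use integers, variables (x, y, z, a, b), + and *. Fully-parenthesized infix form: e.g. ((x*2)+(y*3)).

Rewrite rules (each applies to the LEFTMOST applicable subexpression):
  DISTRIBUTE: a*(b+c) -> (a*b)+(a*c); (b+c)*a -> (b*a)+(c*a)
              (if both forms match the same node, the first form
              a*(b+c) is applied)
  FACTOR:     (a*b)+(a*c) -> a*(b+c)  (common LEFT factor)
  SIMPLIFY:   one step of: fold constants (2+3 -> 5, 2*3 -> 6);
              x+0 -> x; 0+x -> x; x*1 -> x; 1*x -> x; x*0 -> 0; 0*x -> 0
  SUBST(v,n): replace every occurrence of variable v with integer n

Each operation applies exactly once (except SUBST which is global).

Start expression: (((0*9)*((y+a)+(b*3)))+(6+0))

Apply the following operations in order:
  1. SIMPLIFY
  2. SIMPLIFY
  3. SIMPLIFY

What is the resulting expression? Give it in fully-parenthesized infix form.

Answer: (6+0)

Derivation:
Start: (((0*9)*((y+a)+(b*3)))+(6+0))
Apply SIMPLIFY at LL (target: (0*9)): (((0*9)*((y+a)+(b*3)))+(6+0)) -> ((0*((y+a)+(b*3)))+(6+0))
Apply SIMPLIFY at L (target: (0*((y+a)+(b*3)))): ((0*((y+a)+(b*3)))+(6+0)) -> (0+(6+0))
Apply SIMPLIFY at root (target: (0+(6+0))): (0+(6+0)) -> (6+0)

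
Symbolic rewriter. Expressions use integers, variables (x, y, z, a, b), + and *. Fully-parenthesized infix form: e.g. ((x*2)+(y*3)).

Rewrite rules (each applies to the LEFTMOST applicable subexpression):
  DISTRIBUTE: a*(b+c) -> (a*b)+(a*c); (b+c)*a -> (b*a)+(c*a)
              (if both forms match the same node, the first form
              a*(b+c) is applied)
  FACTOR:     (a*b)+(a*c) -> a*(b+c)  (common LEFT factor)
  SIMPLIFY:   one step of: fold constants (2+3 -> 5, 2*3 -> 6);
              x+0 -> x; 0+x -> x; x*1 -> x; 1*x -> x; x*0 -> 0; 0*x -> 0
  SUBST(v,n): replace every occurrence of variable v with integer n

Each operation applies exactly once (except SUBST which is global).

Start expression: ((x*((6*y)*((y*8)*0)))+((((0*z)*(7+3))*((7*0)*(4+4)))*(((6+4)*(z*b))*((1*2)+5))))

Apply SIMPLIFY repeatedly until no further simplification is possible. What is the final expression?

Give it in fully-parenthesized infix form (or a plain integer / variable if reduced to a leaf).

Answer: 0

Derivation:
Start: ((x*((6*y)*((y*8)*0)))+((((0*z)*(7+3))*((7*0)*(4+4)))*(((6+4)*(z*b))*((1*2)+5))))
Step 1: at LRR: ((y*8)*0) -> 0; overall: ((x*((6*y)*((y*8)*0)))+((((0*z)*(7+3))*((7*0)*(4+4)))*(((6+4)*(z*b))*((1*2)+5)))) -> ((x*((6*y)*0))+((((0*z)*(7+3))*((7*0)*(4+4)))*(((6+4)*(z*b))*((1*2)+5))))
Step 2: at LR: ((6*y)*0) -> 0; overall: ((x*((6*y)*0))+((((0*z)*(7+3))*((7*0)*(4+4)))*(((6+4)*(z*b))*((1*2)+5)))) -> ((x*0)+((((0*z)*(7+3))*((7*0)*(4+4)))*(((6+4)*(z*b))*((1*2)+5))))
Step 3: at L: (x*0) -> 0; overall: ((x*0)+((((0*z)*(7+3))*((7*0)*(4+4)))*(((6+4)*(z*b))*((1*2)+5)))) -> (0+((((0*z)*(7+3))*((7*0)*(4+4)))*(((6+4)*(z*b))*((1*2)+5))))
Step 4: at root: (0+((((0*z)*(7+3))*((7*0)*(4+4)))*(((6+4)*(z*b))*((1*2)+5)))) -> ((((0*z)*(7+3))*((7*0)*(4+4)))*(((6+4)*(z*b))*((1*2)+5))); overall: (0+((((0*z)*(7+3))*((7*0)*(4+4)))*(((6+4)*(z*b))*((1*2)+5)))) -> ((((0*z)*(7+3))*((7*0)*(4+4)))*(((6+4)*(z*b))*((1*2)+5)))
Step 5: at LLL: (0*z) -> 0; overall: ((((0*z)*(7+3))*((7*0)*(4+4)))*(((6+4)*(z*b))*((1*2)+5))) -> (((0*(7+3))*((7*0)*(4+4)))*(((6+4)*(z*b))*((1*2)+5)))
Step 6: at LL: (0*(7+3)) -> 0; overall: (((0*(7+3))*((7*0)*(4+4)))*(((6+4)*(z*b))*((1*2)+5))) -> ((0*((7*0)*(4+4)))*(((6+4)*(z*b))*((1*2)+5)))
Step 7: at L: (0*((7*0)*(4+4))) -> 0; overall: ((0*((7*0)*(4+4)))*(((6+4)*(z*b))*((1*2)+5))) -> (0*(((6+4)*(z*b))*((1*2)+5)))
Step 8: at root: (0*(((6+4)*(z*b))*((1*2)+5))) -> 0; overall: (0*(((6+4)*(z*b))*((1*2)+5))) -> 0
Fixed point: 0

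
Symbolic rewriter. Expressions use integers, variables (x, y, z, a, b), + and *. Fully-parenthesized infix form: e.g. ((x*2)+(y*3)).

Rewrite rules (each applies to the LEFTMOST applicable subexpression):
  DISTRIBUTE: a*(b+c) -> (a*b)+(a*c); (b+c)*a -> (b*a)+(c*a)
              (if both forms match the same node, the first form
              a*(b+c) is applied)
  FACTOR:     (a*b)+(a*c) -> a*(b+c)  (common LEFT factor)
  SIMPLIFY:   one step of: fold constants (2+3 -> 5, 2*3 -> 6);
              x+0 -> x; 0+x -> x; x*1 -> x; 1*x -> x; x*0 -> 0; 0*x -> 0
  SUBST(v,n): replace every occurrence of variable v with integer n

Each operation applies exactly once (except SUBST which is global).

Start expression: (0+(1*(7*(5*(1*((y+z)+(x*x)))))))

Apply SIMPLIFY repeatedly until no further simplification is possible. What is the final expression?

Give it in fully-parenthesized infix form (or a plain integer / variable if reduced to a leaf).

Start: (0+(1*(7*(5*(1*((y+z)+(x*x)))))))
Step 1: at root: (0+(1*(7*(5*(1*((y+z)+(x*x))))))) -> (1*(7*(5*(1*((y+z)+(x*x)))))); overall: (0+(1*(7*(5*(1*((y+z)+(x*x))))))) -> (1*(7*(5*(1*((y+z)+(x*x))))))
Step 2: at root: (1*(7*(5*(1*((y+z)+(x*x)))))) -> (7*(5*(1*((y+z)+(x*x))))); overall: (1*(7*(5*(1*((y+z)+(x*x)))))) -> (7*(5*(1*((y+z)+(x*x)))))
Step 3: at RR: (1*((y+z)+(x*x))) -> ((y+z)+(x*x)); overall: (7*(5*(1*((y+z)+(x*x))))) -> (7*(5*((y+z)+(x*x))))
Fixed point: (7*(5*((y+z)+(x*x))))

Answer: (7*(5*((y+z)+(x*x))))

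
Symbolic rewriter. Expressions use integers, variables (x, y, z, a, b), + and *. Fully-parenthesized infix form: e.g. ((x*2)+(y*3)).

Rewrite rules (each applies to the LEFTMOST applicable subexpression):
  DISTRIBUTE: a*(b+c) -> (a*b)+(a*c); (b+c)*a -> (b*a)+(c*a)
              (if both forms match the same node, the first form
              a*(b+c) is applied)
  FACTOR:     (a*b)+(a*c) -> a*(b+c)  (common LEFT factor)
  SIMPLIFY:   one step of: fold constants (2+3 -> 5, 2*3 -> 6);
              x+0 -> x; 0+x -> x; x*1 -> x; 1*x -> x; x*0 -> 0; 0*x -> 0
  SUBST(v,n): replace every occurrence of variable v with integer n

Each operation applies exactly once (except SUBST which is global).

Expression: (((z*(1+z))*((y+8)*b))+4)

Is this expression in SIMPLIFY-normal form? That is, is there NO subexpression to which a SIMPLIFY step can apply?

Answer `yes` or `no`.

Answer: yes

Derivation:
Expression: (((z*(1+z))*((y+8)*b))+4)
Scanning for simplifiable subexpressions (pre-order)...
  at root: (((z*(1+z))*((y+8)*b))+4) (not simplifiable)
  at L: ((z*(1+z))*((y+8)*b)) (not simplifiable)
  at LL: (z*(1+z)) (not simplifiable)
  at LLR: (1+z) (not simplifiable)
  at LR: ((y+8)*b) (not simplifiable)
  at LRL: (y+8) (not simplifiable)
Result: no simplifiable subexpression found -> normal form.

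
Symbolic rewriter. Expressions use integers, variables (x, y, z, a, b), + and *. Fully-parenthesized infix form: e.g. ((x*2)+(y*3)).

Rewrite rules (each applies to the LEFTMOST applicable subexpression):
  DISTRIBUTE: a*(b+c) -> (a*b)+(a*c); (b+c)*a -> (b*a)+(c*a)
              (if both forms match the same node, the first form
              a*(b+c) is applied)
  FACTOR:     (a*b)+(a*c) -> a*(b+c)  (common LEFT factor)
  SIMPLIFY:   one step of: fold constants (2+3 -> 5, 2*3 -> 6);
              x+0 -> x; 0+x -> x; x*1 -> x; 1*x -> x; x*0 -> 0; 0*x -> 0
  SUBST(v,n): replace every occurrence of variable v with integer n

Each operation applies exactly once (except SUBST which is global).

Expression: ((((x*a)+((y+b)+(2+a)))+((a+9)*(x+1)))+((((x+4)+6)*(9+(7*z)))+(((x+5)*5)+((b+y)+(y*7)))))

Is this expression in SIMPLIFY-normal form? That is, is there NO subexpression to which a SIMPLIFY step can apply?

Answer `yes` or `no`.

Answer: yes

Derivation:
Expression: ((((x*a)+((y+b)+(2+a)))+((a+9)*(x+1)))+((((x+4)+6)*(9+(7*z)))+(((x+5)*5)+((b+y)+(y*7)))))
Scanning for simplifiable subexpressions (pre-order)...
  at root: ((((x*a)+((y+b)+(2+a)))+((a+9)*(x+1)))+((((x+4)+6)*(9+(7*z)))+(((x+5)*5)+((b+y)+(y*7))))) (not simplifiable)
  at L: (((x*a)+((y+b)+(2+a)))+((a+9)*(x+1))) (not simplifiable)
  at LL: ((x*a)+((y+b)+(2+a))) (not simplifiable)
  at LLL: (x*a) (not simplifiable)
  at LLR: ((y+b)+(2+a)) (not simplifiable)
  at LLRL: (y+b) (not simplifiable)
  at LLRR: (2+a) (not simplifiable)
  at LR: ((a+9)*(x+1)) (not simplifiable)
  at LRL: (a+9) (not simplifiable)
  at LRR: (x+1) (not simplifiable)
  at R: ((((x+4)+6)*(9+(7*z)))+(((x+5)*5)+((b+y)+(y*7)))) (not simplifiable)
  at RL: (((x+4)+6)*(9+(7*z))) (not simplifiable)
  at RLL: ((x+4)+6) (not simplifiable)
  at RLLL: (x+4) (not simplifiable)
  at RLR: (9+(7*z)) (not simplifiable)
  at RLRR: (7*z) (not simplifiable)
  at RR: (((x+5)*5)+((b+y)+(y*7))) (not simplifiable)
  at RRL: ((x+5)*5) (not simplifiable)
  at RRLL: (x+5) (not simplifiable)
  at RRR: ((b+y)+(y*7)) (not simplifiable)
  at RRRL: (b+y) (not simplifiable)
  at RRRR: (y*7) (not simplifiable)
Result: no simplifiable subexpression found -> normal form.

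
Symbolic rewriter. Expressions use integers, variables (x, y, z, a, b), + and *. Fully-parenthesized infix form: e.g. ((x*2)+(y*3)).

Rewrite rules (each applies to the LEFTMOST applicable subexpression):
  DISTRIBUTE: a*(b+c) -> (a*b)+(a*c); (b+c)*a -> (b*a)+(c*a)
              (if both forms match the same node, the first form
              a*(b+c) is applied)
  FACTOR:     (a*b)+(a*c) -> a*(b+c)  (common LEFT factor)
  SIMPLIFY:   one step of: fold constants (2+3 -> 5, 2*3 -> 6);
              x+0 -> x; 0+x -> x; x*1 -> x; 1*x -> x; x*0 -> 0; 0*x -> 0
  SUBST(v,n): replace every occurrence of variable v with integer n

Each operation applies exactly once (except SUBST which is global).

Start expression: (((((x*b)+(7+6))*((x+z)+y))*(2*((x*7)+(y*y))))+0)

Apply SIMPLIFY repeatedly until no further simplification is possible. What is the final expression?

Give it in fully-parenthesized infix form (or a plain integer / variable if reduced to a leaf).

Answer: ((((x*b)+13)*((x+z)+y))*(2*((x*7)+(y*y))))

Derivation:
Start: (((((x*b)+(7+6))*((x+z)+y))*(2*((x*7)+(y*y))))+0)
Step 1: at root: (((((x*b)+(7+6))*((x+z)+y))*(2*((x*7)+(y*y))))+0) -> ((((x*b)+(7+6))*((x+z)+y))*(2*((x*7)+(y*y)))); overall: (((((x*b)+(7+6))*((x+z)+y))*(2*((x*7)+(y*y))))+0) -> ((((x*b)+(7+6))*((x+z)+y))*(2*((x*7)+(y*y))))
Step 2: at LLR: (7+6) -> 13; overall: ((((x*b)+(7+6))*((x+z)+y))*(2*((x*7)+(y*y)))) -> ((((x*b)+13)*((x+z)+y))*(2*((x*7)+(y*y))))
Fixed point: ((((x*b)+13)*((x+z)+y))*(2*((x*7)+(y*y))))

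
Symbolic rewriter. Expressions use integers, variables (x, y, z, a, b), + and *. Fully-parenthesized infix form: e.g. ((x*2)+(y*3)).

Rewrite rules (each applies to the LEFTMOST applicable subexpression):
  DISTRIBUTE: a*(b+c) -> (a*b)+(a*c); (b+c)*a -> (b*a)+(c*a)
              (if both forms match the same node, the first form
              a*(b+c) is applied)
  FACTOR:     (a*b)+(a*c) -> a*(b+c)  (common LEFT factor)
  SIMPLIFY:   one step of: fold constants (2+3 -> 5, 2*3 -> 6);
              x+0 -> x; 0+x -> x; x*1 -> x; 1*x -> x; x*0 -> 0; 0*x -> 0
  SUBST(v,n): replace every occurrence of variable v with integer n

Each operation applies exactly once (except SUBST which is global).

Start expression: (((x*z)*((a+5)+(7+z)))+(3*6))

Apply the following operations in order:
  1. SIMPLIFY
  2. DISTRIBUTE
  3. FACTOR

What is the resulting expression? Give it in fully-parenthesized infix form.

Answer: (((x*z)*((a+5)+(7+z)))+18)

Derivation:
Start: (((x*z)*((a+5)+(7+z)))+(3*6))
Apply SIMPLIFY at R (target: (3*6)): (((x*z)*((a+5)+(7+z)))+(3*6)) -> (((x*z)*((a+5)+(7+z)))+18)
Apply DISTRIBUTE at L (target: ((x*z)*((a+5)+(7+z)))): (((x*z)*((a+5)+(7+z)))+18) -> ((((x*z)*(a+5))+((x*z)*(7+z)))+18)
Apply FACTOR at L (target: (((x*z)*(a+5))+((x*z)*(7+z)))): ((((x*z)*(a+5))+((x*z)*(7+z)))+18) -> (((x*z)*((a+5)+(7+z)))+18)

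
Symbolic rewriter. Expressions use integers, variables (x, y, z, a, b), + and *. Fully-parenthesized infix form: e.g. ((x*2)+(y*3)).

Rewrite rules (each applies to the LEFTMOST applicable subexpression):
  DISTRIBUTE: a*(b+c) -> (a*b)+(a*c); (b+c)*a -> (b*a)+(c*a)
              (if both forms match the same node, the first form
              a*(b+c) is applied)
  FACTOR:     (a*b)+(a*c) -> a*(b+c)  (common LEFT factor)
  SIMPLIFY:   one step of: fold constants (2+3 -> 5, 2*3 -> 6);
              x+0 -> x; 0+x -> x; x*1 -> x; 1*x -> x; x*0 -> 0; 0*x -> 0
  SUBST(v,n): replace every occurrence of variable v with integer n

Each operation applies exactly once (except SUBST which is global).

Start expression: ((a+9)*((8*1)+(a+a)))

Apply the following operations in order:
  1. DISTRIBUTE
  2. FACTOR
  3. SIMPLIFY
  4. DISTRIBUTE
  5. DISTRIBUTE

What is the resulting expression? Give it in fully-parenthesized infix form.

Answer: (((a*8)+(9*8))+((a+9)*(a+a)))

Derivation:
Start: ((a+9)*((8*1)+(a+a)))
Apply DISTRIBUTE at root (target: ((a+9)*((8*1)+(a+a)))): ((a+9)*((8*1)+(a+a))) -> (((a+9)*(8*1))+((a+9)*(a+a)))
Apply FACTOR at root (target: (((a+9)*(8*1))+((a+9)*(a+a)))): (((a+9)*(8*1))+((a+9)*(a+a))) -> ((a+9)*((8*1)+(a+a)))
Apply SIMPLIFY at RL (target: (8*1)): ((a+9)*((8*1)+(a+a))) -> ((a+9)*(8+(a+a)))
Apply DISTRIBUTE at root (target: ((a+9)*(8+(a+a)))): ((a+9)*(8+(a+a))) -> (((a+9)*8)+((a+9)*(a+a)))
Apply DISTRIBUTE at L (target: ((a+9)*8)): (((a+9)*8)+((a+9)*(a+a))) -> (((a*8)+(9*8))+((a+9)*(a+a)))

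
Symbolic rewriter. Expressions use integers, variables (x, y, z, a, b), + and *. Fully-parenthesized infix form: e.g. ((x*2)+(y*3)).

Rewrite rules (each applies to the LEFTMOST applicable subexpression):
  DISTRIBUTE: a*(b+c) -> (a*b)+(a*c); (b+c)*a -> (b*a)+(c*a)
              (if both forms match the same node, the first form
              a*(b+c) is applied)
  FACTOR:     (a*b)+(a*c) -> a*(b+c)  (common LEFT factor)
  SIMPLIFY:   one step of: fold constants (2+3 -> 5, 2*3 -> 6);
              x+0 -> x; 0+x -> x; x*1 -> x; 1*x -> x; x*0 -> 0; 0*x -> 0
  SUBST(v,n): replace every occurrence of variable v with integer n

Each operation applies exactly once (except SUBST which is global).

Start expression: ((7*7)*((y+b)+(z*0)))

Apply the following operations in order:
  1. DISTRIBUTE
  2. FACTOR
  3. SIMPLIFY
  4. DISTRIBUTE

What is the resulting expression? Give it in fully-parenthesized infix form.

Start: ((7*7)*((y+b)+(z*0)))
Apply DISTRIBUTE at root (target: ((7*7)*((y+b)+(z*0)))): ((7*7)*((y+b)+(z*0))) -> (((7*7)*(y+b))+((7*7)*(z*0)))
Apply FACTOR at root (target: (((7*7)*(y+b))+((7*7)*(z*0)))): (((7*7)*(y+b))+((7*7)*(z*0))) -> ((7*7)*((y+b)+(z*0)))
Apply SIMPLIFY at L (target: (7*7)): ((7*7)*((y+b)+(z*0))) -> (49*((y+b)+(z*0)))
Apply DISTRIBUTE at root (target: (49*((y+b)+(z*0)))): (49*((y+b)+(z*0))) -> ((49*(y+b))+(49*(z*0)))

Answer: ((49*(y+b))+(49*(z*0)))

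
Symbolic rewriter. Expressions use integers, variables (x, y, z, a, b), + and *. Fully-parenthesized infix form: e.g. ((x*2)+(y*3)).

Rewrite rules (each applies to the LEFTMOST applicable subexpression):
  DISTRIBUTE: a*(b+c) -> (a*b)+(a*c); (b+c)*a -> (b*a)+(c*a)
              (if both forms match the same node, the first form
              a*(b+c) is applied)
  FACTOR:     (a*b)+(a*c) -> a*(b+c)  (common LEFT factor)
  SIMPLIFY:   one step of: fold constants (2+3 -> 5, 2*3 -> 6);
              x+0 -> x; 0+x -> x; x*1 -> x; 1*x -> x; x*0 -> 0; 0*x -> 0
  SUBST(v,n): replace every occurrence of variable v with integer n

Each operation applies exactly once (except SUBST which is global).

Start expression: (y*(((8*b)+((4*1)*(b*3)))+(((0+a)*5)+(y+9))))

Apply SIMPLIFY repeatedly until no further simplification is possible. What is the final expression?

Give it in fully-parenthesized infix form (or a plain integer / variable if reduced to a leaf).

Start: (y*(((8*b)+((4*1)*(b*3)))+(((0+a)*5)+(y+9))))
Step 1: at RLRL: (4*1) -> 4; overall: (y*(((8*b)+((4*1)*(b*3)))+(((0+a)*5)+(y+9)))) -> (y*(((8*b)+(4*(b*3)))+(((0+a)*5)+(y+9))))
Step 2: at RRLL: (0+a) -> a; overall: (y*(((8*b)+(4*(b*3)))+(((0+a)*5)+(y+9)))) -> (y*(((8*b)+(4*(b*3)))+((a*5)+(y+9))))
Fixed point: (y*(((8*b)+(4*(b*3)))+((a*5)+(y+9))))

Answer: (y*(((8*b)+(4*(b*3)))+((a*5)+(y+9))))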